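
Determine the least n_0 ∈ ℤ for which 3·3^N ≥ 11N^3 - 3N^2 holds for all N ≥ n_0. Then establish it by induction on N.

At N = 6: 2187 < 2268, so the inequality fails and n_0 ≥ 7. We prove 3·3^N ≥ 11N^3 - 3N^2 for all N ≥ 7.
When N = 7: 3·3^N = 6561 and 11N^3 - 3N^2 = 3626, so 6561 ≥ 3626.
For the inductive step, assume it holds for an arbitrary m ≥ 7, so 3·3^m ≥ 11m^3 - 3m^2.
Then 3·3^(m + 1) = 3·(3·3^m) ≥ 3·(11m^3 - 3m^2).
Also, for m ≥ 7 we have 3·(11m^3 - 3m^2) ≥ 11(m+1)^3 - 3(m+1)^2, since 3·(11m^3 - 3m^2) − (11(m+1)^3 - 3(m+1)^2) = 22m^3 - 39m^2 - 27m - 8, which is nonnegative for all m ≥ 7.
Combining, 3·3^(m + 1) ≥ 11(m+1)^3 - 3(m+1)^2.
By induction, the statement is established for all N ≥ 7.
Hence the smallest such n_0 is 7.

n_0 = 7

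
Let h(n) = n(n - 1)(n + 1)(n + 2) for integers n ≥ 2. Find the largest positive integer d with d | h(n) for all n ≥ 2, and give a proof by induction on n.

d = 24

Computing the first values: h(2) = 24 and h(3) = 120; gcd(24, 120) = 24, so d ≤ 24.
We prove 24 | n(n - 1)(n + 1)(n + 2) for all n ≥ 2 by induction on n.
When n = 2: h(2) = 24 = 24·(1), so 24 | h(2).
For the inductive step, assume it holds for an arbitrary k ≥ 2, i.e. 24 | h(k). Then
h(k+1) − h(k) = k·(k+1)·(k+2)·(k+3) − (k-1)·k·(k+1)·(k+2) = k·(k+1)·(k+2)·[(k+3) − (k-1)] = 4·k·(k+1)·(k+2). The product of 3 consecutive integers is divisible by (3)! = 6, so h(k+1) − h(k) is divisible by 4·6 = 24. By the inductive hypothesis 24 | h(k), hence 24 | h(k+1).
By the principle of mathematical induction, the result holds for all n ≥ 2.
Therefore the largest such d is 24.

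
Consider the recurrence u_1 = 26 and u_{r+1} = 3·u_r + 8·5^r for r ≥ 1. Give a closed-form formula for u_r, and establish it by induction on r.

u_r = 2·3^r + 4·5^r

Computing the first terms: u_1 = 26, u_2 = 118, u_3 = 554. This suggests u_r = 2·3^r + 4·5^r.
Base case (r = 1): the formula gives 26 = 26 = u_1.
Inductive step: suppose the statement holds for some m ≥ 1, so u_m = 2·3^m + 4·5^m.
Then u_{m+1} = 3·u_m + 8·5^m = 3·(2·3^m + 4·5^m) + 8·5^m = 2·3^(m + 1) + 4·5^(m + 1),
which is the claimed formula at r = m+1.
This completes the induction.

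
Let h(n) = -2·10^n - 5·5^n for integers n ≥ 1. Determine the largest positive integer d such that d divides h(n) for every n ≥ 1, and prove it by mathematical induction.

d = 5

Computing the first values: h(1) = -45 and h(2) = -325; gcd(-45, -325) = 5, so d ≤ 5.
We prove 5 | -2·10^n - 5·5^n for all n ≥ 1 by induction on n.
For the base case n = 1: h(1) = -45 = 5·(-9), so 5 | h(1).
For the inductive step, assume it holds for an arbitrary m ≥ 1, i.e. 5 | h(m). Then
h(m+1) − 10·h(m) = (-2·10^(m+1) - 5·5^(m+1)) − 10·(-2·10^m - 5·5^m) = (-5)·5^m·(5 − 10) = (25)·5^m. Since 5 | h(m) by the inductive hypothesis, 5 | 10·h(m); and 5 | 25 since 25 = 5·5. Therefore 5 | h(m+1).
This completes the induction.
Therefore the largest such d is 5.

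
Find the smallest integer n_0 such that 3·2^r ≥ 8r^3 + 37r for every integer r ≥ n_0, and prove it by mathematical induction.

n_0 = 13

At r = 12: 12288 < 14268, so the inequality fails and n_0 ≥ 13. We prove 3·2^r ≥ 8r^3 + 37r for all r ≥ 13.
When r = 13: 3·2^r = 24576 and 8r^3 + 37r = 18057, so 24576 ≥ 18057.
Suppose the result is true for r = m, so 3·2^m ≥ 8m^3 + 37m.
Then 3·2^(m + 1) = 2·(3·2^m) ≥ 2·(8m^3 + 37m).
Also, for m ≥ 13 we have 2·(8m^3 + 37m) ≥ 8(m+1)^3 + 37(m+1), since 2·(8m^3 + 37m) − (8(m+1)^3 + 37(m+1)) = 8m^3 - 24m^2 + 13m - 45, which is nonnegative for all m ≥ 13.
Combining, 3·2^(m + 1) ≥ 8(m+1)^3 + 37(m+1).
By induction, the statement is established for all r ≥ 13.
Hence the smallest such n_0 is 13.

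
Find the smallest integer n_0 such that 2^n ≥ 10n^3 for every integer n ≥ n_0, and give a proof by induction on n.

n_0 = 16

At n = 15: 32768 < 33750, so the inequality fails and n_0 ≥ 16. We prove 2^n ≥ 10n^3 for all n ≥ 16.
Base case (n = 16): 2^n = 65536 and 10n^3 = 40960, so 65536 ≥ 40960.
Suppose the result is true for n = r, so 2^r ≥ 10r^3.
Then 2^(r + 1) = 2·(2^r) ≥ 2·(10r^3).
Also, for r ≥ 16 we have 2·(10r^3) ≥ 10(r+1)^3, since 2 ≥ (1 + 1/r)^3 for all r ≥ 16.
Combining, 2^(r + 1) ≥ 10(r+1)^3.
By induction, the statement is established for all n ≥ 16.
Hence the smallest such n_0 is 16.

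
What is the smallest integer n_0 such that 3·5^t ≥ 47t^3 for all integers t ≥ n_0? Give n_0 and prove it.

n_0 = 5

At t = 4: 1875 < 3008, so the inequality fails and n_0 ≥ 5. We prove 3·5^t ≥ 47t^3 for all t ≥ 5.
Base step (t = 5): 3·5^t = 9375 and 47t^3 = 5875, so 9375 ≥ 5875.
Inductive step: assume the claim holds for t = j, so 3·5^j ≥ 47j^3.
Then 3·5^(j + 1) = 5·(3·5^j) ≥ 5·(47j^3).
Also, for j ≥ 5 we have 5·(47j^3) ≥ 47(j+1)^3, since 5 ≥ (1 + 1/j)^3 for all j ≥ 5.
Combining, 3·5^(j + 1) ≥ 47(j+1)^3.
This completes the induction.
Hence the smallest such n_0 is 5.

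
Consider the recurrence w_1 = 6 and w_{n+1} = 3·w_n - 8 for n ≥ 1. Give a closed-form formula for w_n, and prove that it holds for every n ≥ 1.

Computing the first terms: w_1 = 6, w_2 = 10, w_3 = 22. This suggests w_n = 2·3^(n - 1) + 4.
Base case (n = 1): the formula gives 6 = 6 = w_1.
Inductive step: assume the claim holds for n = r, so w_r = 2·3^(r - 1) + 4.
Then w_{r+1} = 3·w_r - 8 = 3·(2·3^(r - 1) + 4) - 8 = 2·3^r + 4 = 2·3^((r+1) - 1) + 4,
which is the claimed formula at n = r+1.
By induction, the statement is established for all n ≥ 1.

w_n = 2·3^(n - 1) + 4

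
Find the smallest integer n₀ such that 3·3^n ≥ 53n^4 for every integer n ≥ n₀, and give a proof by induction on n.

n₀ = 12

At n = 11: 531441 < 775973, so the inequality fails and n₀ ≥ 12. We prove 3·3^n ≥ 53n^4 for all n ≥ 12.
For the base case n = 12: 3·3^n = 1594323 and 53n^4 = 1099008, so 1594323 ≥ 1099008.
Suppose the result is true for n = j, so 3·3^j ≥ 53j^4.
Then 3·3^(j + 1) = 3·(3·3^j) ≥ 3·(53j^4).
Also, for j ≥ 12 we have 3·(53j^4) ≥ 53(j+1)^4, since 3 ≥ (1 + 1/j)^4 for all j ≥ 12.
Combining, 3·3^(j + 1) ≥ 53(j+1)^4.
By the principle of mathematical induction, the result holds for all n ≥ 12.
Hence the smallest such n₀ is 12.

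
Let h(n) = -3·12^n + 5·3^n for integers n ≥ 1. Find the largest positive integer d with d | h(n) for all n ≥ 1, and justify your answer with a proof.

Computing the first values: h(1) = -21 and h(2) = -387; gcd(-21, -387) = 3, so d ≤ 3.
We prove 3 | -3·12^n + 5·3^n for all n ≥ 1 by induction on n.
Base case (n = 1): h(1) = -21 = 3·(-7), so 3 | h(1).
Inductive step: suppose the statement holds for some k ≥ 1, i.e. 3 | h(k). Then
h(k+1) − 12·h(k) = (-3·12^(k+1) + 5·3^(k+1)) − 12·(-3·12^k + 5·3^k) = (5)·3^k·(3 − 12) = (-45)·3^k. Since 3 | h(k) by the inductive hypothesis, 3 | 12·h(k); and 3 | -45 since -45 = 3·-15. Therefore 3 | h(k+1).
Hence, by induction on n, the claim holds for every n ≥ 1.
Therefore the largest such d is 3.

d = 3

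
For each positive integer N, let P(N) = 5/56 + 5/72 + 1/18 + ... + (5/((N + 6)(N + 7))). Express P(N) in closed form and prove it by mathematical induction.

P(N) = 5N/(7(N + 7))

We claim P(N) = 5N/(7(N + 7)) for all N ≥ 1.
Base case (N = 1): P(1) = 5/56, and the closed form gives 5/56. They agree.
Inductive step: assume the claim holds for N = k, so P(k) = 5k/(7(k + 7)).
Then P(k+1) = P(k) + (5/((k + 7)(k + 8))) = (5k/(7(k + 7))) + (5/((k + 7)(k + 8))).
Simplifying, P(k+1) = 5(k + 1)/(7(k + 8)) = 5(k+1)/(7((k+1) + 7)),
which is the closed form with N = k+1.
By induction, the statement is established for all N ≥ 1.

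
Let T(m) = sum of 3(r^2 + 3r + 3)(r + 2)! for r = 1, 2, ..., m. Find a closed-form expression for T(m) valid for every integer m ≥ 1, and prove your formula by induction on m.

We claim T(m) = (3m + 3)(m + 3)! - 18 for all m ≥ 1.
For the base case m = 1: T(1) = 126, and the closed form gives 126. They agree.
For the inductive step, assume it holds for an arbitrary r ≥ 1, so T(r) = (3r + 3)(r + 3)! - 18.
Then T(r+1) = T(r) + (3(r^2 + 5r + 7)(r + 3)!) = ((3r + 3)(r + 3)! - 18) + (3(r^2 + 5r + 7)(r + 3)!).
Simplifying, T(r+1) = (3(r+1) + 3)((r+1) + 3)! - 18,
which is the closed form with m = r+1.
By the principle of mathematical induction, the result holds for all m ≥ 1.

T(m) = (3m + 3)(m + 3)! - 18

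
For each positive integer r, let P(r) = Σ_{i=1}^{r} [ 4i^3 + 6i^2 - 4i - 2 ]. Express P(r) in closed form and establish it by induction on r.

P(r) = r(r + 3)(r^2 + r - 1)

We claim P(r) = r(r + 3)(r^2 + r - 1) for all r ≥ 1.
When r = 1: P(1) = 4, and the closed form gives 4. They agree.
Inductive step: suppose the statement holds for some i ≥ 1, so P(i) = i(i^3 + 4i^2 + 2i - 3).
Then P(i+1) = P(i) + (4i^3 + 18i^2 + 20i + 4) = (i(i^3 + 4i^2 + 2i - 3)) + (4i^3 + 18i^2 + 20i + 4).
Simplifying, P(i+1) = (i + 1)(i + 4)(i^2 + 3i + 1) = (i+1)((i+1) + 3)((i+1)^2 + (i+1) - 1),
which is the closed form with r = i+1.
Hence, by induction on r, the claim holds for every r ≥ 1.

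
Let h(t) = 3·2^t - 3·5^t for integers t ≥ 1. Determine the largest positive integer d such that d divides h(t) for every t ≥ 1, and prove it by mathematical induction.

d = 9

Computing the first values: h(1) = -9 and h(2) = -63; gcd(-9, -63) = 9, so d ≤ 9.
We prove 9 | 3·2^t - 3·5^t for all t ≥ 1 by induction on t.
Base case (t = 1): h(1) = -9 = 9·(-1), so 9 | h(1).
Inductive step: suppose the statement holds for some m ≥ 1, i.e. 9 | h(m). Then
h(m+1) − 5·h(m) = (3·2^(m+1) - 3·5^(m+1)) − 5·(3·2^m - 3·5^m) = (3)·2^m·(2 − 5) = (-9)·2^m. Since 9 | h(m) by the inductive hypothesis, 9 | 5·h(m); and 9 | -9 since -9 = 9·-1. Therefore 9 | h(m+1).
Hence, by induction on t, the claim holds for every t ≥ 1.
Therefore the largest such d is 9.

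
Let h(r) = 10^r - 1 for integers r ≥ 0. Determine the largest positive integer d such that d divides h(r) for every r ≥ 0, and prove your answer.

d = 9

Computing the first values: h(0) = 0 and h(1) = 9; gcd(0, 9) = 9, so d ≤ 9.
We prove 9 | 10^r - 1 for all r ≥ 0 by induction on r.
When r = 0: h(0) = 0 = 9·(0), so 9 | h(0).
For the inductive step, assume it holds for an arbitrary p ≥ 0, i.e. 9 | h(p). Then
h(p+1) = 10^(p+1) - 1 = 10·(10^p - 1) + 9 = 10·h(p) + 9. The first term is divisible by 9 by the inductive hypothesis, and 9 is divisible by 9. Hence 9 | h(p+1).
This completes the induction.
Therefore the largest such d is 9.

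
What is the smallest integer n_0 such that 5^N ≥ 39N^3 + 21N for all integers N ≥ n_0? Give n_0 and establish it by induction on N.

At N = 5: 3125 < 4980, so the inequality fails and n_0 ≥ 6. We prove 5^N ≥ 39N^3 + 21N for all N ≥ 6.
Base step (N = 6): 5^N = 15625 and 39N^3 + 21N = 8550, so 15625 ≥ 8550.
Inductive step: suppose the statement holds for some k ≥ 6, so 5^k ≥ 39k^3 + 21k.
Then 5^(k + 1) = 5·(5^k) ≥ 5·(39k^3 + 21k).
Also, for k ≥ 6 we have 5·(39k^3 + 21k) ≥ 39(k+1)^3 + 21(k+1), since 5·(39k^3 + 21k) − (39(k+1)^3 + 21(k+1)) = 156k^3 - 117k^2 - 33k - 60, which is nonnegative for all k ≥ 6.
Combining, 5^(k + 1) ≥ 39(k+1)^3 + 21(k+1).
This completes the induction.
Hence the smallest such n_0 is 6.

n_0 = 6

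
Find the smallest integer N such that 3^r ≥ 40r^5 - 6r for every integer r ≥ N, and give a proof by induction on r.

N = 16

At r = 15: 14348907 < 30374910, so the inequality fails and N ≥ 16. We prove 3^r ≥ 40r^5 - 6r for all r ≥ 16.
Base step (r = 16): 3^r = 43046721 and 40r^5 - 6r = 41942944, so 43046721 ≥ 41942944.
Inductive step: assume the claim holds for r = p, so 3^p ≥ 40p^5 - 6p.
Then 3^(p + 1) = 3·(3^p) ≥ 3·(40p^5 - 6p).
Also, for p ≥ 16 we have 3·(40p^5 - 6p) ≥ 40(p+1)^5 - 6(p+1), since 3·(40p^5 - 6p) − (40(p+1)^5 - 6(p+1)) = 80p^5 - 200p^4 - 400p^3 - 400p^2 - 212p - 34, which is nonnegative for all p ≥ 16.
Combining, 3^(p + 1) ≥ 40(p+1)^5 - 6(p+1).
Hence, by induction on r, the claim holds for every r ≥ 16.
Hence the smallest such N is 16.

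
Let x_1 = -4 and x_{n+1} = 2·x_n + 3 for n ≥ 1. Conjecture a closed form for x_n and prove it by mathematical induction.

Computing the first terms: x_1 = -4, x_2 = -5, x_3 = -7. This suggests x_n = -2^(n - 1) - 3.
When n = 1: the formula gives -4 = -4 = x_1.
Suppose the result is true for n = i, so x_i = -2^(i - 1) - 3.
Then x_{i+1} = 2·x_i + 3 = 2·(-2^(i - 1) - 3) + 3 = -2^i - 3 = -2^((i+1) - 1) - 3,
which is the claimed formula at n = i+1.
By induction, the statement is established for all n ≥ 1.

x_n = -2^(n - 1) - 3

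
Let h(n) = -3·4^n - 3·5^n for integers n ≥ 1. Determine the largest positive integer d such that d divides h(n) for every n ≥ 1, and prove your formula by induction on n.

Computing the first values: h(1) = -27 and h(2) = -123; gcd(-27, -123) = 3, so d ≤ 3.
We prove 3 | -3·4^n - 3·5^n for all n ≥ 1 by induction on n.
Base case (n = 1): h(1) = -27 = 3·(-9), so 3 | h(1).
Inductive step: suppose the statement holds for some j ≥ 1, i.e. 3 | h(j). Then
h(j+1) − 5·h(j) = (-3·4^(j+1) - 3·5^(j+1)) − 5·(-3·4^j - 3·5^j) = (-3)·4^j·(4 − 5) = (3)·4^j. Since 3 | h(j) by the inductive hypothesis, 3 | 5·h(j); and 3 | 3 since 3 = 3·1. Therefore 3 | h(j+1).
By the principle of mathematical induction, the result holds for all n ≥ 1.
Therefore the largest such d is 3.

d = 3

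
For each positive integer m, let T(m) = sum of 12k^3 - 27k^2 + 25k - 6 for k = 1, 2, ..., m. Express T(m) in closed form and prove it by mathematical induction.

We claim T(m) = m(3m^3 - 3m^2 + 2m + 2) for all m ≥ 1.
Base step (m = 1): T(1) = 4, and the closed form gives 4. They agree.
Suppose the result is true for m = k, so T(k) = k(3k^3 - 3k^2 + 2k + 2).
Then T(k+1) = T(k) + (12k^3 + 9k^2 + 7k + 4) = (k(3k^3 - 3k^2 + 2k + 2)) + (12k^3 + 9k^2 + 7k + 4).
Simplifying, T(k+1) = (k + 1)(3k^3 + 6k^2 + 5k + 4) = (k+1)(3(k+1)^3 - 3(k+1)^2 + 2(k+1) + 2),
which is the closed form with m = k+1.
This completes the induction.

T(m) = m(3m^3 - 3m^2 + 2m + 2)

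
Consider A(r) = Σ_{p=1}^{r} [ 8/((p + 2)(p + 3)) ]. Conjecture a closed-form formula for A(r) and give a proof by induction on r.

We claim A(r) = 8r/(3(r + 3)) for all r ≥ 1.
For the base case r = 1: A(1) = 2/3, and the closed form gives 2/3. They agree.
Suppose the result is true for r = p, so A(p) = 8p/(3(p + 3)).
Then A(p+1) = A(p) + (8/((p + 3)(p + 4))) = (8p/(3(p + 3))) + (8/((p + 3)(p + 4))).
Simplifying, A(p+1) = 8(p + 1)/(3(p + 4)) = 8(p+1)/(3((p+1) + 3)),
which is the closed form with r = p+1.
Hence, by induction on r, the claim holds for every r ≥ 1.

A(r) = 8r/(3(r + 3))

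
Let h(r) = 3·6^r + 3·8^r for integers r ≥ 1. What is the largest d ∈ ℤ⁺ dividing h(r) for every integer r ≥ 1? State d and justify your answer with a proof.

Computing the first values: h(1) = 42 and h(2) = 300; gcd(42, 300) = 6, so d ≤ 6.
We prove 6 | 3·6^r + 3·8^r for all r ≥ 1 by induction on r.
Base case (r = 1): h(1) = 42 = 6·(7), so 6 | h(1).
Inductive step: assume the claim holds for r = p, i.e. 6 | h(p). Then
h(p+1) − 8·h(p) = (3·6^(p+1) + 3·8^(p+1)) − 8·(3·6^p + 3·8^p) = (3)·6^p·(6 − 8) = (-6)·6^p. Since 6 | h(p) by the inductive hypothesis, 6 | 8·h(p); and 6 | -6 since -6 = 6·-1. Therefore 6 | h(p+1).
By induction, the statement is established for all r ≥ 1.
Therefore the largest such d is 6.

d = 6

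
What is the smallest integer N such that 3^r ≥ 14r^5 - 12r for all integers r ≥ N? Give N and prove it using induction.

N = 15

At r = 14: 4782969 < 7529368, so the inequality fails and N ≥ 15. We prove 3^r ≥ 14r^5 - 12r for all r ≥ 15.
Base step (r = 15): 3^r = 14348907 and 14r^5 - 12r = 10631070, so 14348907 ≥ 10631070.
Inductive step: suppose the statement holds for some k ≥ 15, so 3^k ≥ 14k^5 - 12k.
Then 3^(k + 1) = 3·(3^k) ≥ 3·(14k^5 - 12k).
Also, for k ≥ 15 we have 3·(14k^5 - 12k) ≥ 14(k+1)^5 - 12(k+1), since 3·(14k^5 - 12k) − (14(k+1)^5 - 12(k+1)) = 28k^5 - 70k^4 - 140k^3 - 140k^2 - 94k - 2, which is nonnegative for all k ≥ 15.
Combining, 3^(k + 1) ≥ 14(k+1)^5 - 12(k+1).
This completes the induction.
Hence the smallest such N is 15.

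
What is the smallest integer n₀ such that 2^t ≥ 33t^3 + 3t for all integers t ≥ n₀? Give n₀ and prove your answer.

At t = 17: 131072 < 162180, so the inequality fails and n₀ ≥ 18. We prove 2^t ≥ 33t^3 + 3t for all t ≥ 18.
For the base case t = 18: 2^t = 262144 and 33t^3 + 3t = 192510, so 262144 ≥ 192510.
Inductive step: assume the claim holds for t = k, so 2^k ≥ 33k^3 + 3k.
Then 2^(k + 1) = 2·(2^k) ≥ 2·(33k^3 + 3k).
Also, for k ≥ 18 we have 2·(33k^3 + 3k) ≥ 33(k+1)^3 + 3(k+1), since 2·(33k^3 + 3k) − (33(k+1)^3 + 3(k+1)) = 33k^3 - 99k^2 - 96k - 36, which is nonnegative for all k ≥ 18.
Combining, 2^(k + 1) ≥ 33(k+1)^3 + 3(k+1).
This completes the induction.
Hence the smallest such n₀ is 18.

n₀ = 18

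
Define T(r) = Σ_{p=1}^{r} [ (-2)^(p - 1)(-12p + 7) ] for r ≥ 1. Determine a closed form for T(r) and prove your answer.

T(r) = (-2)^r(4r - 1) + 1

We claim T(r) = (-2)^r(4r - 1) + 1 for all r ≥ 1.
Base case (r = 1): T(1) = -5, and the closed form gives -5. They agree.
For the inductive step, assume it holds for an arbitrary p ≥ 1, so T(p) = (-2)^p(4p - 1) + 1.
Then T(p+1) = T(p) + ((-2)^p(-12p - 5)) = ((-2)^p(4p - 1) + 1) + ((-2)^p(-12p - 5)).
Simplifying, T(p+1) = -8(-2)^p·p - 6(-2)^p + 1 = (-2)^(p+1)(4(p+1) - 1) + 1,
which is the closed form with r = p+1.
By the principle of mathematical induction, the result holds for all r ≥ 1.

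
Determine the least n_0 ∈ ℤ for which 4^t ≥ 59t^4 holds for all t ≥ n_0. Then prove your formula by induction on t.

n_0 = 10

At t = 9: 262144 < 387099, so the inequality fails and n_0 ≥ 10. We prove 4^t ≥ 59t^4 for all t ≥ 10.
For the base case t = 10: 4^t = 1048576 and 59t^4 = 590000, so 1048576 ≥ 590000.
Inductive step: assume the claim holds for t = k, so 4^k ≥ 59k^4.
Then 4^(k + 1) = 4·(4^k) ≥ 4·(59k^4).
Also, for k ≥ 10 we have 4·(59k^4) ≥ 59(k+1)^4, since 4 ≥ (1 + 1/k)^4 for all k ≥ 10.
Combining, 4^(k + 1) ≥ 59(k+1)^4.
Hence, by induction on t, the claim holds for every t ≥ 10.
Hence the smallest such n_0 is 10.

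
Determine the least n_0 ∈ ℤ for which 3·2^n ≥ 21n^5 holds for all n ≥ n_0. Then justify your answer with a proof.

At n = 26: 201326592 < 249508896, so the inequality fails and n_0 ≥ 27. We prove 3·2^n ≥ 21n^5 for all n ≥ 27.
For the base case n = 27: 3·2^n = 402653184 and 21n^5 = 301327047, so 402653184 ≥ 301327047.
For the inductive step, assume it holds for an arbitrary r ≥ 27, so 3·2^r ≥ 21r^5.
Then 3·2^(r + 1) = 2·(3·2^r) ≥ 2·(21r^5).
Also, for r ≥ 27 we have 2·(21r^5) ≥ 21(r+1)^5, since 2 ≥ (1 + 1/r)^5 for all r ≥ 27.
Combining, 3·2^(r + 1) ≥ 21(r+1)^5.
This completes the induction.
Hence the smallest such n_0 is 27.

n_0 = 27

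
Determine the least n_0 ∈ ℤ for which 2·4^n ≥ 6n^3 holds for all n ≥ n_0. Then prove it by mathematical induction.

At n = 3: 128 < 162, so the inequality fails and n_0 ≥ 4. We prove 2·4^n ≥ 6n^3 for all n ≥ 4.
For the base case n = 4: 2·4^n = 512 and 6n^3 = 384, so 512 ≥ 384.
For the inductive step, assume it holds for an arbitrary i ≥ 4, so 2·4^i ≥ 6i^3.
Then 2·4^(i + 1) = 4·(2·4^i) ≥ 4·(6i^3).
Also, for i ≥ 4 we have 4·(6i^3) ≥ 6(i+1)^3, since 4 ≥ (1 + 1/i)^3 for all i ≥ 4.
Combining, 2·4^(i + 1) ≥ 6(i+1)^3.
By induction, the statement is established for all n ≥ 4.
Hence the smallest such n_0 is 4.

n_0 = 4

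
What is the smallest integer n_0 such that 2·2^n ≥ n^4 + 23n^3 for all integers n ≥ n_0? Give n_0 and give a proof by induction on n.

At n = 16: 131072 < 159744, so the inequality fails and n_0 ≥ 17. We prove 2·2^n ≥ n^4 + 23n^3 for all n ≥ 17.
For the base case n = 17: 2·2^n = 262144 and n^4 + 23n^3 = 196520, so 262144 ≥ 196520.
Suppose the result is true for n = i, so 2·2^i ≥ i^4 + 23i^3.
Then 2·2^(i + 1) = 2·(2·2^i) ≥ 2·(i^4 + 23i^3).
Also, for i ≥ 17 we have 2·(i^4 + 23i^3) ≥ (i+1)^4 + 23(i+1)^3, since 2·(i^4 + 23i^3) − ((i+1)^4 + 23(i+1)^3) = i^4 + 19i^3 - 75i^2 - 73i - 24, which is nonnegative for all i ≥ 17.
Combining, 2·2^(i + 1) ≥ (i+1)^4 + 23(i+1)^3.
By induction, the statement is established for all n ≥ 17.
Hence the smallest such n_0 is 17.

n_0 = 17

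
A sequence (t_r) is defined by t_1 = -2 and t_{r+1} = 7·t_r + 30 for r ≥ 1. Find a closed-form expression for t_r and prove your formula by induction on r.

t_r = 3·7^(r - 1) - 5

Computing the first terms: t_1 = -2, t_2 = 16, t_3 = 142. This suggests t_r = 3·7^(r - 1) - 5.
When r = 1: the formula gives -2 = -2 = t_1.
Inductive step: assume the claim holds for r = m, so t_m = 3·7^(m - 1) - 5.
Then t_{m+1} = 7·t_m + 30 = 7·(3·7^(m - 1) - 5) + 30 = 3·7^m - 5 = 3·7^((m+1) - 1) - 5,
which is the claimed formula at r = m+1.
Hence, by induction on r, the claim holds for every r ≥ 1.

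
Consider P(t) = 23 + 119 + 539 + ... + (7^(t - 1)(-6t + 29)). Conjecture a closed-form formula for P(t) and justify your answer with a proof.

We claim P(t) = 7^t(-t + 5) - 5 for all t ≥ 1.
For the base case t = 1: P(1) = 23, and the closed form gives 23. They agree.
Suppose the result is true for t = p, so P(p) = 7^p(-p + 5) - 5.
Then P(p+1) = P(p) + (7^p(-6p + 23)) = (7^p(-p + 5) - 5) + (7^p(-6p + 23)).
Simplifying, P(p+1) = -7·7^p·p + 28·7^p - 5 = 7^(p+1)(-(p+1) + 5) - 5,
which is the closed form with t = p+1.
By induction, the statement is established for all t ≥ 1.

P(t) = 7^t(-t + 5) - 5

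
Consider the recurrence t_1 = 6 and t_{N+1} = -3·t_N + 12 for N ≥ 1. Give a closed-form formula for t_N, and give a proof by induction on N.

Computing the first terms: t_1 = 6, t_2 = -6, t_3 = 30. This suggests t_N = -(-3)^N + 3.
Base step (N = 1): the formula gives 6 = 6 = t_1.
Inductive step: suppose the statement holds for some m ≥ 1, so t_m = -(-3)^m + 3.
Then t_{m+1} = -3·t_m + 12 = -3·(-(-3)^m + 3) + 12 = -(-3)^(m + 1) + 3,
which is the claimed formula at N = m+1.
Hence, by induction on N, the claim holds for every N ≥ 1.

t_N = -(-3)^N + 3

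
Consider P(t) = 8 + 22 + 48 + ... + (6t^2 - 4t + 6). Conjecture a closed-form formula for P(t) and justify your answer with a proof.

P(t) = t(2t^2 + t + 5)

We claim P(t) = t(2t^2 + t + 5) for all t ≥ 1.
Base step (t = 1): P(1) = 8, and the closed form gives 8. They agree.
Inductive step: assume the claim holds for t = m, so P(m) = m(2m^2 + m + 5).
Then P(m+1) = P(m) + (6m^2 + 8m + 8) = (m(2m^2 + m + 5)) + (6m^2 + 8m + 8).
Simplifying, P(m+1) = (m + 1)(2m^2 + 5m + 8) = (m+1)(2(m+1)^2 + (m+1) + 5),
which is the closed form with t = m+1.
This completes the induction.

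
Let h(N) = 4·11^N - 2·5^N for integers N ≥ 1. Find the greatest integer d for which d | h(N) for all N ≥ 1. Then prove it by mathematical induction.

Computing the first values: h(1) = 34 and h(2) = 434; gcd(34, 434) = 2, so d ≤ 2.
We prove 2 | 4·11^N - 2·5^N for all N ≥ 1 by induction on N.
For the base case N = 1: h(1) = 34 = 2·(17), so 2 | h(1).
Inductive step: assume the claim holds for N = m, i.e. 2 | h(m). Then
h(m+1) − 11·h(m) = (4·11^(m+1) - 2·5^(m+1)) − 11·(4·11^m - 2·5^m) = (-2)·5^m·(5 − 11) = (12)·5^m. Since 2 | h(m) by the inductive hypothesis, 2 | 11·h(m); and 2 | 12 since 12 = 2·6. Therefore 2 | h(m+1).
By induction, the statement is established for all N ≥ 1.
Therefore the largest such d is 2.

d = 2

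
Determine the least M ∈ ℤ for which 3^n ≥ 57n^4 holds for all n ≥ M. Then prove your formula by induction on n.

At n = 13: 1594323 < 1627977, so the inequality fails and M ≥ 14. We prove 3^n ≥ 57n^4 for all n ≥ 14.
When n = 14: 3^n = 4782969 and 57n^4 = 2189712, so 4782969 ≥ 2189712.
For the inductive step, assume it holds for an arbitrary r ≥ 14, so 3^r ≥ 57r^4.
Then 3^(r + 1) = 3·(3^r) ≥ 3·(57r^4).
Also, for r ≥ 14 we have 3·(57r^4) ≥ 57(r+1)^4, since 3 ≥ (1 + 1/r)^4 for all r ≥ 14.
Combining, 3^(r + 1) ≥ 57(r+1)^4.
By the principle of mathematical induction, the result holds for all n ≥ 14.
Hence the smallest such M is 14.

M = 14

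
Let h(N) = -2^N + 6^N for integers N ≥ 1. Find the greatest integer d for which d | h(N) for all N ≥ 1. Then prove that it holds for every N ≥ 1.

d = 4

Computing the first values: h(1) = 4 and h(2) = 32; gcd(4, 32) = 4, so d ≤ 4.
We prove 4 | -2^N + 6^N for all N ≥ 1 by induction on N.
When N = 1: h(1) = 4 = 4·(1), so 4 | h(1).
Inductive step: assume the claim holds for N = m, i.e. 4 | h(m). Then
6^{m+1} − 2^{m+1} = 6·6^m − 2·2^m = 6·(6^m − 2^m) + (4)·2^m. The first term is divisible by 4 by the inductive hypothesis, and the second term (4)·2^m is divisible by 4 since 4 | 4. Hence 4 | h(m+1).
This completes the induction.
Therefore the largest such d is 4.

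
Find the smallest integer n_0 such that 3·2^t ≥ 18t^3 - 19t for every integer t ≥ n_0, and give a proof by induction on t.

At t = 13: 24576 < 39299, so the inequality fails and n_0 ≥ 14. We prove 3·2^t ≥ 18t^3 - 19t for all t ≥ 14.
Base case (t = 14): 3·2^t = 49152 and 18t^3 - 19t = 49126, so 49152 ≥ 49126.
For the inductive step, assume it holds for an arbitrary k ≥ 14, so 3·2^k ≥ 18k^3 - 19k.
Then 3·2^(k + 1) = 2·(3·2^k) ≥ 2·(18k^3 - 19k).
Also, for k ≥ 14 we have 2·(18k^3 - 19k) ≥ 18(k+1)^3 - 19(k+1), since 2·(18k^3 - 19k) − (18(k+1)^3 - 19(k+1)) = 18k^3 - 54k^2 - 73k + 1, which is nonnegative for all k ≥ 14.
Combining, 3·2^(k + 1) ≥ 18(k+1)^3 - 19(k+1).
Hence, by induction on t, the claim holds for every t ≥ 14.
Hence the smallest such n_0 is 14.

n_0 = 14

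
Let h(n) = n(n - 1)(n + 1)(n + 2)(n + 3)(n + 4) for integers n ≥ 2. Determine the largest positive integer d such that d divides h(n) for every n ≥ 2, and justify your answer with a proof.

Computing the first values: h(2) = 720 and h(3) = 5040; gcd(720, 5040) = 720, so d ≤ 720.
We prove 720 | n(n - 1)(n + 1)(n + 2)(n + 3)(n + 4) for all n ≥ 2 by induction on n.
When n = 2: h(2) = 720 = 720·(1), so 720 | h(2).
Inductive step: assume the claim holds for n = i, i.e. 720 | h(i). Then
h(i+1) − h(i) = i·(i+1)·(i+2)·(i+3)·(i+4)·(i+5) − (i-1)·i·(i+1)·(i+2)·(i+3)·(i+4) = i·(i+1)·(i+2)·(i+3)·(i+4)·[(i+5) − (i-1)] = 6·i·(i+1)·(i+2)·(i+3)·(i+4). The product of 5 consecutive integers is divisible by (5)! = 120, so h(i+1) − h(i) is divisible by 6·120 = 720. By the inductive hypothesis 720 | h(i), hence 720 | h(i+1).
This completes the induction.
Therefore the largest such d is 720.

d = 720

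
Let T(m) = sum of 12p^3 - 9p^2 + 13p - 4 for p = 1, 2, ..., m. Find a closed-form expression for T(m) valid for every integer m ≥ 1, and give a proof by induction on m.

T(m) = m(3m^3 + 3m^2 + 5m + 1)

We claim T(m) = m(3m^3 + 3m^2 + 5m + 1) for all m ≥ 1.
Base case (m = 1): T(1) = 12, and the closed form gives 12. They agree.
Suppose the result is true for m = p, so T(p) = p(3p^3 + 3p^2 + 5p + 1).
Then T(p+1) = T(p) + (12p^3 + 27p^2 + 31p + 12) = (p(3p^3 + 3p^2 + 5p + 1)) + (12p^3 + 27p^2 + 31p + 12).
Simplifying, T(p+1) = (p + 1)(3p^3 + 12p^2 + 20p + 12) = (p+1)(3(p+1)^3 + 3(p+1)^2 + 5(p+1) + 1),
which is the closed form with m = p+1.
This completes the induction.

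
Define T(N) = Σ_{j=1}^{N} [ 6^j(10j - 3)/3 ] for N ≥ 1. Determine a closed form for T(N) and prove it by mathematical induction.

T(N) = 2·6^N(2N - 1) + 2

We claim T(N) = 2·6^N(2N - 1) + 2 for all N ≥ 1.
Base case (N = 1): T(1) = 14, and the closed form gives 14. They agree.
Inductive step: assume the claim holds for N = j, so T(j) = 2·6^j(2j - 1) + 2.
Then T(j+1) = T(j) + (6^j(20j + 14)) = (2·6^j(2j - 1) + 2) + (6^j(20j + 14)).
Simplifying, T(j+1) = 24·6^j·j + 12·6^j + 2 = 2·6^(j+1)(2(j+1) - 1) + 2,
which is the closed form with N = j+1.
By induction, the statement is established for all N ≥ 1.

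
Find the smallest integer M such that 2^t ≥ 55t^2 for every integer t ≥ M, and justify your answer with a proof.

At t = 13: 8192 < 9295, so the inequality fails and M ≥ 14. We prove 2^t ≥ 55t^2 for all t ≥ 14.
Base case (t = 14): 2^t = 16384 and 55t^2 = 10780, so 16384 ≥ 10780.
Inductive step: suppose the statement holds for some i ≥ 14, so 2^i ≥ 55i^2.
Then 2^(i + 1) = 2·(2^i) ≥ 2·(55i^2).
Also, for i ≥ 14 we have 2·(55i^2) ≥ 55(i+1)^2, since 2 ≥ (1 + 1/i)^2 for all i ≥ 14.
Combining, 2^(i + 1) ≥ 55(i+1)^2.
Hence, by induction on t, the claim holds for every t ≥ 14.
Hence the smallest such M is 14.

M = 14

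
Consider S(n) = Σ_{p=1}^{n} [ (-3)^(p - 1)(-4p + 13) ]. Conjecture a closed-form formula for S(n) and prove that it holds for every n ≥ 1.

S(n) = (-3)^n(n - 3) + 3

We claim S(n) = (-3)^n(n - 3) + 3 for all n ≥ 1.
When n = 1: S(1) = 9, and the closed form gives 9. They agree.
For the inductive step, assume it holds for an arbitrary p ≥ 1, so S(p) = (-3)^p(p - 3) + 3.
Then S(p+1) = S(p) + ((-3)^p(-4p + 9)) = ((-3)^p(p - 3) + 3) + ((-3)^p(-4p + 9)).
Simplifying, S(p+1) = -3(-3)^p·p + 6(-3)^p + 3 = (-3)^(p+1)((p+1) - 3) + 3,
which is the closed form with n = p+1.
This completes the induction.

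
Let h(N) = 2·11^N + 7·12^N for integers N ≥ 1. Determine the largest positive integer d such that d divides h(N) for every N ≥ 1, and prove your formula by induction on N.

Computing the first values: h(1) = 106 and h(2) = 1250; gcd(106, 1250) = 2, so d ≤ 2.
We prove 2 | 2·11^N + 7·12^N for all N ≥ 1 by induction on N.
When N = 1: h(1) = 106 = 2·(53), so 2 | h(1).
Suppose the result is true for N = i, i.e. 2 | h(i). Then
h(i+1) − 12·h(i) = (2·11^(i+1) + 7·12^(i+1)) − 12·(2·11^i + 7·12^i) = (2)·11^i·(11 − 12) = (-2)·11^i. Since 2 | h(i) by the inductive hypothesis, 2 | 12·h(i); and 2 | -2 since -2 = 2·-1. Therefore 2 | h(i+1).
This completes the induction.
Therefore the largest such d is 2.

d = 2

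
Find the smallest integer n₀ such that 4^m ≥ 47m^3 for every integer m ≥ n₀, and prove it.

n₀ = 7

At m = 6: 4096 < 10152, so the inequality fails and n₀ ≥ 7. We prove 4^m ≥ 47m^3 for all m ≥ 7.
Base case (m = 7): 4^m = 16384 and 47m^3 = 16121, so 16384 ≥ 16121.
Inductive step: suppose the statement holds for some j ≥ 7, so 4^j ≥ 47j^3.
Then 4^(j + 1) = 4·(4^j) ≥ 4·(47j^3).
Also, for j ≥ 7 we have 4·(47j^3) ≥ 47(j+1)^3, since 4 ≥ (1 + 1/j)^3 for all j ≥ 7.
Combining, 4^(j + 1) ≥ 47(j+1)^3.
This completes the induction.
Hence the smallest such n₀ is 7.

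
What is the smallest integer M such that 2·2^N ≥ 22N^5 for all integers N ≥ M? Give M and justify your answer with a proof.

M = 28

At N = 27: 268435456 < 315675954, so the inequality fails and M ≥ 28. We prove 2·2^N ≥ 22N^5 for all N ≥ 28.
For the base case N = 28: 2·2^N = 536870912 and 22N^5 = 378628096, so 536870912 ≥ 378628096.
Suppose the result is true for N = m, so 2·2^m ≥ 22m^5.
Then 2·2^(m + 1) = 2·(2·2^m) ≥ 2·(22m^5).
Also, for m ≥ 28 we have 2·(22m^5) ≥ 22(m+1)^5, since 2 ≥ (1 + 1/m)^5 for all m ≥ 28.
Combining, 2·2^(m + 1) ≥ 22(m+1)^5.
By induction, the statement is established for all N ≥ 28.
Hence the smallest such M is 28.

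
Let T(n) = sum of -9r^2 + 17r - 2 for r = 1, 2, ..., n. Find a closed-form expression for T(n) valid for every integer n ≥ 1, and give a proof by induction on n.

We claim T(n) = -n(3n^2 - 4n - 5) for all n ≥ 1.
Base case (n = 1): T(1) = 6, and the closed form gives 6. They agree.
Inductive step: suppose the statement holds for some r ≥ 1, so T(r) = r(-3r^2 + 4r + 5).
Then T(r+1) = T(r) + (-9r^2 - r + 6) = (r(-3r^2 + 4r + 5)) + (-9r^2 - r + 6).
Simplifying, T(r+1) = -(r + 1)(3r^2 + 2r - 6) = -(r+1)(3(r+1)^2 - 4(r+1) - 5),
which is the closed form with n = r+1.
By induction, the statement is established for all n ≥ 1.

T(n) = -n(3n^2 - 4n - 5)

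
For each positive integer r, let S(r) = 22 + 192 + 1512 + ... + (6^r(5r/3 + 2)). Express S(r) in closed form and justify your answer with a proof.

We claim S(r) = 2·6^r(r + 1) - 2 for all r ≥ 1.
Base case (r = 1): S(1) = 22, and the closed form gives 22. They agree.
Inductive step: suppose the statement holds for some i ≥ 1, so S(i) = 2·6^i(i + 1) - 2.
Then S(i+1) = S(i) + (6^i(10i + 22)) = (2·6^i(i + 1) - 2) + (6^i(10i + 22)).
Simplifying, S(i+1) = 12·6^i·i + 24·6^i - 2 = 2·6^(i+1)((i+1) + 1) - 2,
which is the closed form with r = i+1.
Hence, by induction on r, the claim holds for every r ≥ 1.

S(r) = 2·6^r(r + 1) - 2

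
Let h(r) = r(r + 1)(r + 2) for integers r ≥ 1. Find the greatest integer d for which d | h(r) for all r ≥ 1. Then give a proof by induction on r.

d = 6

Computing the first values: h(1) = 6 and h(2) = 24; gcd(6, 24) = 6, so d ≤ 6.
We prove 6 | r(r + 1)(r + 2) for all r ≥ 1 by induction on r.
Base case (r = 1): h(1) = 6 = 6·(1), so 6 | h(1).
Inductive step: assume the claim holds for r = m, i.e. 6 | h(m). Then
h(m+1) − h(m) = (m+1)·(m+2)·(m+3) − m·(m+1)·(m+2) = (m+1)·(m+2)·[(m+3) − m] = 3·(m+1)·(m+2). The product of 2 consecutive integers is divisible by (2)! = 2, so h(m+1) − h(m) is divisible by 3·2 = 6. By the inductive hypothesis 6 | h(m), hence 6 | h(m+1).
This completes the induction.
Therefore the largest such d is 6.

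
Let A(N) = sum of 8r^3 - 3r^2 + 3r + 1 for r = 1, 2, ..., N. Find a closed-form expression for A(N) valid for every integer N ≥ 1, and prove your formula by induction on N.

A(N) = N(2N^3 + 3N^2 + 2N + 2)

We claim A(N) = N(2N^3 + 3N^2 + 2N + 2) for all N ≥ 1.
Base step (N = 1): A(1) = 9, and the closed form gives 9. They agree.
Inductive step: suppose the statement holds for some r ≥ 1, so A(r) = r(2r^3 + 3r^2 + 2r + 2).
Then A(r+1) = A(r) + (8r^3 + 21r^2 + 21r + 9) = (r(2r^3 + 3r^2 + 2r + 2)) + (8r^3 + 21r^2 + 21r + 9).
Simplifying, A(r+1) = (r + 1)(2r^3 + 9r^2 + 14r + 9) = (r+1)(2(r+1)^3 + 3(r+1)^2 + 2(r+1) + 2),
which is the closed form with N = r+1.
By induction, the statement is established for all N ≥ 1.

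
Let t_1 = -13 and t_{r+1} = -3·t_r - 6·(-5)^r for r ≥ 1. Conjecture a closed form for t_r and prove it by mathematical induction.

Computing the first terms: t_1 = -13, t_2 = 69, t_3 = -357. This suggests t_r = 2(-3)^(r - 1) + 3(-5)^r.
When r = 1: the formula gives -13 = -13 = t_1.
Suppose the result is true for r = j, so t_j = 2(-3)^(j - 1) + 3(-5)^j.
Then t_{j+1} = -3·t_j - 6·(-5)^j = -3·(2(-3)^(j - 1) + 3(-5)^j) - 6·(-5)^j = 2(-3)^j + 3(-5)^(j + 1) = 2(-3)^((j+1) - 1) + 3(-5)^(j+1),
which is the claimed formula at r = j+1.
Hence, by induction on r, the claim holds for every r ≥ 1.

t_r = 2(-3)^(r - 1) + 3(-5)^r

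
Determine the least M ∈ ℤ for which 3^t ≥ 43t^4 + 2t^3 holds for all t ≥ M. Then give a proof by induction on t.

At t = 12: 531441 < 895104, so the inequality fails and M ≥ 13. We prove 3^t ≥ 43t^4 + 2t^3 for all t ≥ 13.
For the base case t = 13: 3^t = 1594323 and 43t^4 + 2t^3 = 1232517, so 1594323 ≥ 1232517.
For the inductive step, assume it holds for an arbitrary p ≥ 13, so 3^p ≥ 43p^4 + 2p^3.
Then 3^(p + 1) = 3·(3^p) ≥ 3·(43p^4 + 2p^3).
Also, for p ≥ 13 we have 3·(43p^4 + 2p^3) ≥ 43(p+1)^4 + 2(p+1)^3, since 3·(43p^4 + 2p^3) − (43(p+1)^4 + 2(p+1)^3) = 86p^4 - 168p^3 - 264p^2 - 178p - 45, which is nonnegative for all p ≥ 13.
Combining, 3^(p + 1) ≥ 43(p+1)^4 + 2(p+1)^3.
By the principle of mathematical induction, the result holds for all t ≥ 13.
Hence the smallest such M is 13.

M = 13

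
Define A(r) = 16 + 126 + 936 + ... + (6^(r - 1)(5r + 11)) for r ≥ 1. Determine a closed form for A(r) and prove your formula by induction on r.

A(r) = 6^r(r + 2) - 2

We claim A(r) = 6^r(r + 2) - 2 for all r ≥ 1.
Base case (r = 1): A(1) = 16, and the closed form gives 16. They agree.
Suppose the result is true for r = m, so A(m) = 6^m(m + 2) - 2.
Then A(m+1) = A(m) + (6^m(5m + 16)) = (6^m(m + 2) - 2) + (6^m(5m + 16)).
Simplifying, A(m+1) = 6·6^m·m + 18·6^m - 2 = 6^(m+1)((m+1) + 2) - 2,
which is the closed form with r = m+1.
Hence, by induction on r, the claim holds for every r ≥ 1.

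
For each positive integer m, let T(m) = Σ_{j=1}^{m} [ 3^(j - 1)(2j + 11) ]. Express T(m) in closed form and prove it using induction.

We claim T(m) = 3^m(m + 5) - 5 for all m ≥ 1.
Base step (m = 1): T(1) = 13, and the closed form gives 13. They agree.
Suppose the result is true for m = j, so T(j) = 3^j(j + 5) - 5.
Then T(j+1) = T(j) + (3^j(2j + 13)) = (3^j(j + 5) - 5) + (3^j(2j + 13)).
Simplifying, T(j+1) = 3·3^j·j + 18·3^j - 5 = 3^(j+1)((j+1) + 5) - 5,
which is the closed form with m = j+1.
Hence, by induction on m, the claim holds for every m ≥ 1.

T(m) = 3^m(m + 5) - 5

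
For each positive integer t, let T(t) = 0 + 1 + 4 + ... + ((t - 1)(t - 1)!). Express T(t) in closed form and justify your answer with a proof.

We claim T(t) = t! - 1 for all t ≥ 1.
Base step (t = 1): T(1) = 0, and the closed form gives 0. They agree.
For the inductive step, assume it holds for an arbitrary p ≥ 1, so T(p) = p! - 1.
Then T(p+1) = T(p) + (p·p!) = (p! - 1) + (p·p!).
Simplifying, T(p+1) = (p+1)! - 1,
which is the closed form with t = p+1.
By induction, the statement is established for all t ≥ 1.

T(t) = t! - 1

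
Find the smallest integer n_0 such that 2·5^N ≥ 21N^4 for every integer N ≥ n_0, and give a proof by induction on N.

n_0 = 6

At N = 5: 6250 < 13125, so the inequality fails and n_0 ≥ 6. We prove 2·5^N ≥ 21N^4 for all N ≥ 6.
When N = 6: 2·5^N = 31250 and 21N^4 = 27216, so 31250 ≥ 27216.
Inductive step: suppose the statement holds for some p ≥ 6, so 2·5^p ≥ 21p^4.
Then 2·5^(p + 1) = 5·(2·5^p) ≥ 5·(21p^4).
Also, for p ≥ 6 we have 5·(21p^4) ≥ 21(p+1)^4, since 5 ≥ (1 + 1/p)^4 for all p ≥ 6.
Combining, 2·5^(p + 1) ≥ 21(p+1)^4.
Hence, by induction on N, the claim holds for every N ≥ 6.
Hence the smallest such n_0 is 6.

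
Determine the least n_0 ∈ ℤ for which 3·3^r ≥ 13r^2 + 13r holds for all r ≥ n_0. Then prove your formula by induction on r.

n_0 = 5

At r = 4: 243 < 260, so the inequality fails and n_0 ≥ 5. We prove 3·3^r ≥ 13r^2 + 13r for all r ≥ 5.
For the base case r = 5: 3·3^r = 729 and 13r^2 + 13r = 390, so 729 ≥ 390.
Suppose the result is true for r = i, so 3·3^i ≥ 13i^2 + 13i.
Then 3·3^(i + 1) = 3·(3·3^i) ≥ 3·(13i^2 + 13i).
Also, for i ≥ 5 we have 3·(13i^2 + 13i) ≥ 13(i+1)^2 + 13(i+1), since 3·(13i^2 + 13i) − (13(i+1)^2 + 13(i+1)) = 26i^2 - 26, which is nonnegative for all i ≥ 5.
Combining, 3·3^(i + 1) ≥ 13(i+1)^2 + 13(i+1).
This completes the induction.
Hence the smallest such n_0 is 5.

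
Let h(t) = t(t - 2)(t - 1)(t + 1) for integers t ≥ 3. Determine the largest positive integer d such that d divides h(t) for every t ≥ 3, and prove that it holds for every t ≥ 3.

Computing the first values: h(3) = 24 and h(4) = 120; gcd(24, 120) = 24, so d ≤ 24.
We prove 24 | t(t - 2)(t - 1)(t + 1) for all t ≥ 3 by induction on t.
Base step (t = 3): h(3) = 24 = 24·(1), so 24 | h(3).
Inductive step: suppose the statement holds for some i ≥ 3, i.e. 24 | h(i). Then
h(i+1) − h(i) = (i-1)·i·(i+1)·(i+2) − (i-2)·(i-1)·i·(i+1) = (i-1)·i·(i+1)·[(i+2) − (i-2)] = 4·(i-1)·i·(i+1). The product of 3 consecutive integers is divisible by (3)! = 6, so h(i+1) − h(i) is divisible by 4·6 = 24. By the inductive hypothesis 24 | h(i), hence 24 | h(i+1).
This completes the induction.
Therefore the largest such d is 24.

d = 24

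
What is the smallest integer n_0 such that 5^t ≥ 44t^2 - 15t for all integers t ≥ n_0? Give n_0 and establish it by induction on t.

At t = 4: 625 < 644, so the inequality fails and n_0 ≥ 5. We prove 5^t ≥ 44t^2 - 15t for all t ≥ 5.
Base case (t = 5): 5^t = 3125 and 44t^2 - 15t = 1025, so 3125 ≥ 1025.
For the inductive step, assume it holds for an arbitrary k ≥ 5, so 5^k ≥ 44k^2 - 15k.
Then 5^(k + 1) = 5·(5^k) ≥ 5·(44k^2 - 15k).
Also, for k ≥ 5 we have 5·(44k^2 - 15k) ≥ 44(k+1)^2 - 15(k+1), since 5·(44k^2 - 15k) − (44(k+1)^2 - 15(k+1)) = 176k^2 - 148k - 29, which is nonnegative for all k ≥ 5.
Combining, 5^(k + 1) ≥ 44(k+1)^2 - 15(k+1).
By induction, the statement is established for all t ≥ 5.
Hence the smallest such n_0 is 5.

n_0 = 5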